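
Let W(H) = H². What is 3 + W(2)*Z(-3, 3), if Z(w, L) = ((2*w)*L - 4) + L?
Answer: -73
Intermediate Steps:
Z(w, L) = -4 + L + 2*L*w (Z(w, L) = (2*L*w - 4) + L = (-4 + 2*L*w) + L = -4 + L + 2*L*w)
3 + W(2)*Z(-3, 3) = 3 + 2²*(-4 + 3 + 2*3*(-3)) = 3 + 4*(-4 + 3 - 18) = 3 + 4*(-19) = 3 - 76 = -73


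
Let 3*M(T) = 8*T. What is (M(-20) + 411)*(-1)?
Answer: -1073/3 ≈ -357.67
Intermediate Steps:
M(T) = 8*T/3 (M(T) = (8*T)/3 = 8*T/3)
(M(-20) + 411)*(-1) = ((8/3)*(-20) + 411)*(-1) = (-160/3 + 411)*(-1) = (1073/3)*(-1) = -1073/3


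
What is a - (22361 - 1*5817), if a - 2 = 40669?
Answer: 24127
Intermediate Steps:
a = 40671 (a = 2 + 40669 = 40671)
a - (22361 - 1*5817) = 40671 - (22361 - 1*5817) = 40671 - (22361 - 5817) = 40671 - 1*16544 = 40671 - 16544 = 24127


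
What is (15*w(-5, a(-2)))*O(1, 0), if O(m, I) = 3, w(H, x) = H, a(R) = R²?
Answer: -225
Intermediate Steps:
(15*w(-5, a(-2)))*O(1, 0) = (15*(-5))*3 = -75*3 = -225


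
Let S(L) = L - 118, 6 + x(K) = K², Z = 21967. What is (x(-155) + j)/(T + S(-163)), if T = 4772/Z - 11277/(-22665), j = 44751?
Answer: -5706558153725/23258163036 ≈ -245.36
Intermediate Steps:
x(K) = -6 + K²
T = 118626413/165960685 (T = 4772/21967 - 11277/(-22665) = 4772*(1/21967) - 11277*(-1/22665) = 4772/21967 + 3759/7555 = 118626413/165960685 ≈ 0.71479)
S(L) = -118 + L
(x(-155) + j)/(T + S(-163)) = ((-6 + (-155)²) + 44751)/(118626413/165960685 + (-118 - 163)) = ((-6 + 24025) + 44751)/(118626413/165960685 - 281) = (24019 + 44751)/(-46516326072/165960685) = 68770*(-165960685/46516326072) = -5706558153725/23258163036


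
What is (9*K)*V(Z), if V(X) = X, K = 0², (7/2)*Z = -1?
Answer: 0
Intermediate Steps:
Z = -2/7 (Z = (2/7)*(-1) = -2/7 ≈ -0.28571)
K = 0
(9*K)*V(Z) = (9*0)*(-2/7) = 0*(-2/7) = 0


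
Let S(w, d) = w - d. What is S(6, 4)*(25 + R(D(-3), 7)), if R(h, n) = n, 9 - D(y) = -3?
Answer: 64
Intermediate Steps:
D(y) = 12 (D(y) = 9 - 1*(-3) = 9 + 3 = 12)
S(6, 4)*(25 + R(D(-3), 7)) = (6 - 1*4)*(25 + 7) = (6 - 4)*32 = 2*32 = 64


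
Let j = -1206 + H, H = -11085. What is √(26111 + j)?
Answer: 2*√3455 ≈ 117.56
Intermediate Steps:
j = -12291 (j = -1206 - 11085 = -12291)
√(26111 + j) = √(26111 - 12291) = √13820 = 2*√3455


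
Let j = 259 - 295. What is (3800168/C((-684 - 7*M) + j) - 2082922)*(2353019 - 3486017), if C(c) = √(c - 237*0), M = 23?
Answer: 2359946460156 + 4305582743664*I*√881/881 ≈ 2.3599e+12 + 1.4506e+11*I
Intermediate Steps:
j = -36
C(c) = √c (C(c) = √(c + 0) = √c)
(3800168/C((-684 - 7*M) + j) - 2082922)*(2353019 - 3486017) = (3800168/(√((-684 - 7*23) - 36)) - 2082922)*(2353019 - 3486017) = (3800168/(√((-684 - 161) - 36)) - 2082922)*(-1132998) = (3800168/(√(-845 - 36)) - 2082922)*(-1132998) = (3800168/(√(-881)) - 2082922)*(-1132998) = (3800168/((I*√881)) - 2082922)*(-1132998) = (3800168*(-I*√881/881) - 2082922)*(-1132998) = (-3800168*I*√881/881 - 2082922)*(-1132998) = (-2082922 - 3800168*I*√881/881)*(-1132998) = 2359946460156 + 4305582743664*I*√881/881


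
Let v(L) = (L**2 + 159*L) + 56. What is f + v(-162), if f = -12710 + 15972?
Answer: 3804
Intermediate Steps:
v(L) = 56 + L**2 + 159*L
f = 3262
f + v(-162) = 3262 + (56 + (-162)**2 + 159*(-162)) = 3262 + (56 + 26244 - 25758) = 3262 + 542 = 3804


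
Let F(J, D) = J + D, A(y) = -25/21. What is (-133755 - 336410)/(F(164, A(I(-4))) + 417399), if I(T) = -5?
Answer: -9873465/8768798 ≈ -1.1260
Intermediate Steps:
A(y) = -25/21 (A(y) = -25*1/21 = -25/21)
F(J, D) = D + J
(-133755 - 336410)/(F(164, A(I(-4))) + 417399) = (-133755 - 336410)/((-25/21 + 164) + 417399) = -470165/(3419/21 + 417399) = -470165/8768798/21 = -470165*21/8768798 = -9873465/8768798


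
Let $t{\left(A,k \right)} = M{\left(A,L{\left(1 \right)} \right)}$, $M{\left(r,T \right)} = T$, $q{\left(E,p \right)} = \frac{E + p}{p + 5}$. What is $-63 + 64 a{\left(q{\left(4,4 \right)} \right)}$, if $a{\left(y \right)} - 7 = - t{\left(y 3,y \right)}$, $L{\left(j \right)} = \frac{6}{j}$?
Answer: $1$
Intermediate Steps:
$q{\left(E,p \right)} = \frac{E + p}{5 + p}$
$t{\left(A,k \right)} = 6$ ($t{\left(A,k \right)} = \frac{6}{1} = 6 \cdot 1 = 6$)
$a{\left(y \right)} = 1$ ($a{\left(y \right)} = 7 - 6 = 1$)
$-63 + 64 a{\left(q{\left(4,4 \right)} \right)} = -63 + 64 \cdot 1 = -63 + 64 = 1$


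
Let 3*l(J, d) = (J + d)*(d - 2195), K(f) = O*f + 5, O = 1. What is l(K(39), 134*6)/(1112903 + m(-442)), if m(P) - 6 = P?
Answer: -1179568/3337401 ≈ -0.35344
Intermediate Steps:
m(P) = 6 + P
K(f) = 5 + f (K(f) = 1*f + 5 = f + 5 = 5 + f)
l(J, d) = (-2195 + d)*(J + d)/3 (l(J, d) = ((J + d)*(d - 2195))/3 = ((J + d)*(-2195 + d))/3 = ((-2195 + d)*(J + d))/3 = (-2195 + d)*(J + d)/3)
l(K(39), 134*6)/(1112903 + m(-442)) = (-2195*(5 + 39)/3 - 294130*6/3 + (134*6)²/3 + (5 + 39)*(134*6)/3)/(1112903 + (6 - 442)) = (-2195/3*44 - 2195/3*804 + (⅓)*804² + (⅓)*44*804)/(1112903 - 436) = (-96580/3 - 588260 + (⅓)*646416 + 11792)/1112467 = (-96580/3 - 588260 + 215472 + 11792)*(1/1112467) = -1179568/3*1/1112467 = -1179568/3337401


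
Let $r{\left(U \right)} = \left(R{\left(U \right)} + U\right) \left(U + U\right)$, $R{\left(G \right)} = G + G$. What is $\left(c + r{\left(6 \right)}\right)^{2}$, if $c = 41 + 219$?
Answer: $226576$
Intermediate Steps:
$R{\left(G \right)} = 2 G$
$c = 260$
$r{\left(U \right)} = 6 U^{2}$ ($r{\left(U \right)} = \left(2 U + U\right) \left(U + U\right) = 3 U 2 U = 6 U^{2}$)
$\left(c + r{\left(6 \right)}\right)^{2} = \left(260 + 6 \cdot 6^{2}\right)^{2} = \left(260 + 6 \cdot 36\right)^{2} = \left(260 + 216\right)^{2} = 476^{2} = 226576$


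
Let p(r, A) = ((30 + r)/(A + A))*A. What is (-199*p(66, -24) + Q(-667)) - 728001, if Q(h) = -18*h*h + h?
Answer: -8746222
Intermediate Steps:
Q(h) = h - 18*h**2 (Q(h) = -18*h**2 + h = h - 18*h**2)
p(r, A) = 15 + r/2 (p(r, A) = ((30 + r)/((2*A)))*A = ((30 + r)*(1/(2*A)))*A = ((30 + r)/(2*A))*A = 15 + r/2)
(-199*p(66, -24) + Q(-667)) - 728001 = (-199*(15 + (1/2)*66) - 667*(1 - 18*(-667))) - 728001 = (-199*(15 + 33) - 667*(1 + 12006)) - 728001 = (-199*48 - 667*12007) - 728001 = (-9552 - 8008669) - 728001 = -8018221 - 728001 = -8746222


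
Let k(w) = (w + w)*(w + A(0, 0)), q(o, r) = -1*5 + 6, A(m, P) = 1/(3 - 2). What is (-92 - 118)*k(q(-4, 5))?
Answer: -840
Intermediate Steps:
A(m, P) = 1 (A(m, P) = 1/1 = 1)
q(o, r) = 1 (q(o, r) = -5 + 6 = 1)
k(w) = 2*w*(1 + w) (k(w) = (w + w)*(w + 1) = (2*w)*(1 + w) = 2*w*(1 + w))
(-92 - 118)*k(q(-4, 5)) = (-92 - 118)*(2*1*(1 + 1)) = -420*2 = -210*4 = -840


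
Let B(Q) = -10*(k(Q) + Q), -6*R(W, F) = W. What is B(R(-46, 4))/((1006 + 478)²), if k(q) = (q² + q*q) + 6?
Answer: -5905/9910152 ≈ -0.00059585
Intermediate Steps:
k(q) = 6 + 2*q² (k(q) = (q² + q²) + 6 = 2*q² + 6 = 6 + 2*q²)
R(W, F) = -W/6
B(Q) = -60 - 20*Q² - 10*Q (B(Q) = -10*((6 + 2*Q²) + Q) = -10*(6 + Q + 2*Q²) = -60 - 20*Q² - 10*Q)
B(R(-46, 4))/((1006 + 478)²) = (-60 - 20*(-⅙*(-46))² - (-5)*(-46)/3)/((1006 + 478)²) = (-60 - 20*(23/3)² - 10*23/3)/(1484²) = (-60 - 20*529/9 - 230/3)/2202256 = (-60 - 10580/9 - 230/3)*(1/2202256) = -11810/9*1/2202256 = -5905/9910152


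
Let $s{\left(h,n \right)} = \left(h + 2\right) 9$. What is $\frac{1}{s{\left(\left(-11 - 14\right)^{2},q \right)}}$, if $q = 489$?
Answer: $\frac{1}{5643} \approx 0.00017721$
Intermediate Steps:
$s{\left(h,n \right)} = 18 + 9 h$ ($s{\left(h,n \right)} = \left(2 + h\right) 9 = 18 + 9 h$)
$\frac{1}{s{\left(\left(-11 - 14\right)^{2},q \right)}} = \frac{1}{18 + 9 \left(-11 - 14\right)^{2}} = \frac{1}{18 + 9 \left(-25\right)^{2}} = \frac{1}{18 + 9 \cdot 625} = \frac{1}{18 + 5625} = \frac{1}{5643}$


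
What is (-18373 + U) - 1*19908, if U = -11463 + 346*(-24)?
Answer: -58048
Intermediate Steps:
U = -19767 (U = -11463 - 8304 = -19767)
(-18373 + U) - 1*19908 = (-18373 - 19767) - 1*19908 = -38140 - 19908 = -58048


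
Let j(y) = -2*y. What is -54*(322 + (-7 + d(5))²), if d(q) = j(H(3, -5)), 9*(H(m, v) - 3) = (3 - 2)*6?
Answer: -28482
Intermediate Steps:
H(m, v) = 11/3 (H(m, v) = 3 + ((3 - 2)*6)/9 = 3 + (1*6)/9 = 3 + (⅑)*6 = 3 + ⅔ = 11/3)
d(q) = -22/3 (d(q) = -2*11/3 = -22/3)
-54*(322 + (-7 + d(5))²) = -54*(322 + (-7 - 22/3)²) = -54*(322 + (-43/3)²) = -54*(322 + 1849/9) = -54*4747/9 = -28482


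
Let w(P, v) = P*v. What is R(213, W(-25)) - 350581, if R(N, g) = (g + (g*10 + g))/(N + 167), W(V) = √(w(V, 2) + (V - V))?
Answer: -350581 + 3*I*√2/19 ≈ -3.5058e+5 + 0.2233*I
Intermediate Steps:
W(V) = √2*√V (W(V) = √(V*2 + (V - V)) = √(2*V + 0) = √(2*V) = √2*√V)
R(N, g) = 12*g/(167 + N) (R(N, g) = (g + (10*g + g))/(167 + N) = (g + 11*g)/(167 + N) = (12*g)/(167 + N) = 12*g/(167 + N))
R(213, W(-25)) - 350581 = 12*(√2*√(-25))/(167 + 213) - 350581 = 12*(√2*(5*I))/380 - 350581 = 12*(5*I*√2)*(1/380) - 350581 = 3*I*√2/19 - 350581 = -350581 + 3*I*√2/19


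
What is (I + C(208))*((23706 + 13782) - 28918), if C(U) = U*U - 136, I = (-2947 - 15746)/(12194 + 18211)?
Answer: 749182627986/2027 ≈ 3.6960e+8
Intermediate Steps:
I = -6231/10135 (I = -18693/30405 = -18693*1/30405 = -6231/10135 ≈ -0.61480)
C(U) = -136 + U**2 (C(U) = U**2 - 136 = -136 + U**2)
(I + C(208))*((23706 + 13782) - 28918) = (-6231/10135 + (-136 + 208**2))*((23706 + 13782) - 28918) = (-6231/10135 + (-136 + 43264))*(37488 - 28918) = (-6231/10135 + 43128)*8570 = (437096049/10135)*8570 = 749182627986/2027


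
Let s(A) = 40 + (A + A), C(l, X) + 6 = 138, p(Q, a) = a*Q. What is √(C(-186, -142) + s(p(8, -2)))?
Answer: 2*√35 ≈ 11.832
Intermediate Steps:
p(Q, a) = Q*a
C(l, X) = 132 (C(l, X) = -6 + 138 = 132)
s(A) = 40 + 2*A
√(C(-186, -142) + s(p(8, -2))) = √(132 + (40 + 2*(8*(-2)))) = √(132 + (40 + 2*(-16))) = √(132 + (40 - 32)) = √(132 + 8) = √140 = 2*√35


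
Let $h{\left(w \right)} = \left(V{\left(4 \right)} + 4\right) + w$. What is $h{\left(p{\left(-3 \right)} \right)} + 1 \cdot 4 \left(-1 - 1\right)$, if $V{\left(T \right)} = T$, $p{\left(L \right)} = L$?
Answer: $-3$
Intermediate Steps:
$h{\left(w \right)} = 8 + w$ ($h{\left(w \right)} = \left(4 + 4\right) + w = 8 + w$)
$h{\left(p{\left(-3 \right)} \right)} + 1 \cdot 4 \left(-1 - 1\right) = \left(8 - 3\right) + 1 \cdot 4 \left(-1 - 1\right) = 5 + 1 \cdot 4 \left(-2\right) = 5 + 1 \left(-8\right) = 5 - 8 = -3$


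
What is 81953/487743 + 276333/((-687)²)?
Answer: 6424398588/8525910221 ≈ 0.75351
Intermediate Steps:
81953/487743 + 276333/((-687)²) = 81953*(1/487743) + 276333/471969 = 81953/487743 + 276333*(1/471969) = 81953/487743 + 92111/157323 = 6424398588/8525910221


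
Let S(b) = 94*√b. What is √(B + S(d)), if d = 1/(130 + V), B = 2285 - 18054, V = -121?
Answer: I*√141639/3 ≈ 125.45*I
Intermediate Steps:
B = -15769
d = ⅑ (d = 1/(130 - 121) = 1/9 = ⅑ ≈ 0.11111)
√(B + S(d)) = √(-15769 + 94*√(⅑)) = √(-15769 + 94*(⅓)) = √(-15769 + 94/3) = √(-47213/3) = I*√141639/3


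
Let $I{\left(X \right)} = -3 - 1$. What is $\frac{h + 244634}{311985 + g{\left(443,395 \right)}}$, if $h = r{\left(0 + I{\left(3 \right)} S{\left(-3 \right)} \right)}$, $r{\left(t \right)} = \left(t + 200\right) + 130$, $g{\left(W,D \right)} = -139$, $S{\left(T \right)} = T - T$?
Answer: $\frac{122482}{155923} \approx 0.78553$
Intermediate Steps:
$I{\left(X \right)} = -4$ ($I{\left(X \right)} = -3 - 1 = -4$)
$S{\left(T \right)} = 0$
$r{\left(t \right)} = 330 + t$ ($r{\left(t \right)} = \left(200 + t\right) + 130 = 330 + t$)
$h = 330$ ($h = 330 + \left(0 - 0\right) = 330 + \left(0 + 0\right) = 330 + 0 = 330$)
$\frac{h + 244634}{311985 + g{\left(443,395 \right)}} = \frac{330 + 244634}{311985 - 139} = \frac{244964}{311846} = 244964 \cdot \frac{1}{311846} = \frac{122482}{155923}$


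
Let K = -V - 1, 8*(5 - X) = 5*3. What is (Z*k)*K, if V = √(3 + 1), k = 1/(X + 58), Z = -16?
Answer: 128/163 ≈ 0.78528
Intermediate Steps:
X = 25/8 (X = 5 - 5*3/8 = 5 - ⅛*15 = 5 - 15/8 = 25/8 ≈ 3.1250)
k = 8/489 (k = 1/(25/8 + 58) = 1/(489/8) = 8/489 ≈ 0.016360)
V = 2 (V = √4 = 2)
K = -3 (K = -1*2 - 1 = -2 - 1 = -3)
(Z*k)*K = -16*8/489*(-3) = -128/489*(-3) = 128/163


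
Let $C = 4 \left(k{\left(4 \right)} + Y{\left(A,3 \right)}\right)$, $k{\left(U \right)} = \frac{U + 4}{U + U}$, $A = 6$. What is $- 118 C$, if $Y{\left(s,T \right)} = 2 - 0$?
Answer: $-1416$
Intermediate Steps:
$k{\left(U \right)} = \frac{4 + U}{2 U}$
$Y{\left(s,T \right)} = 2$ ($Y{\left(s,T \right)} = 2 + 0 = 2$)
$C = 12$ ($C = 4 \left(\frac{4 + 4}{2 \cdot 4} + 2\right) = 4 \left(\frac{1}{2} \cdot \frac{1}{4} \cdot 8 + 2\right) = 4 \left(1 + 2\right) = 4 \cdot 3 = 12$)
$- 118 C = \left(-118\right) 12 = -1416$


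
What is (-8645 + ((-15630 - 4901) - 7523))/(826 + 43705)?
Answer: -36699/44531 ≈ -0.82412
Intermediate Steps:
(-8645 + ((-15630 - 4901) - 7523))/(826 + 43705) = (-8645 + (-20531 - 7523))/44531 = (-8645 - 28054)*(1/44531) = -36699*1/44531 = -36699/44531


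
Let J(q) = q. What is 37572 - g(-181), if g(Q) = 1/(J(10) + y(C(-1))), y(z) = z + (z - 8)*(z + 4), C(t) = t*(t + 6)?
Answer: 676295/18 ≈ 37572.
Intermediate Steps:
C(t) = t*(6 + t)
y(z) = z + (-8 + z)*(4 + z)
g(Q) = 1/18 (g(Q) = 1/(10 + (-32 + (-(6 - 1))² - (-3)*(6 - 1))) = 1/(10 + (-32 + (-1*5)² - (-3)*5)) = 1/(10 + (-32 + (-5)² - 3*(-5))) = 1/(10 + (-32 + 25 + 15)) = 1/(10 + 8) = 1/18)
37572 - g(-181) = 37572 - 1*1/18 = 37572 - 1/18 = 676295/18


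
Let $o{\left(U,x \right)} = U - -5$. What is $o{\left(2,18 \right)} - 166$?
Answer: $-159$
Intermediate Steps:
$o{\left(U,x \right)} = 5 + U$ ($o{\left(U,x \right)} = U + 5 = 5 + U$)
$o{\left(2,18 \right)} - 166 = \left(5 + 2\right) - 166 = 7 - 166 = -159$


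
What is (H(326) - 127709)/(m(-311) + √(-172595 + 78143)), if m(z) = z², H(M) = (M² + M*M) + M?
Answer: 8237630849/9355046293 - 170338*I*√23613/9355046293 ≈ 0.88056 - 0.002798*I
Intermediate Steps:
H(M) = M + 2*M² (H(M) = (M² + M²) + M = 2*M² + M = M + 2*M²)
(H(326) - 127709)/(m(-311) + √(-172595 + 78143)) = (326*(1 + 2*326) - 127709)/((-311)² + √(-172595 + 78143)) = (326*(1 + 652) - 127709)/(96721 + √(-94452)) = (326*653 - 127709)/(96721 + 2*I*√23613) = (212878 - 127709)/(96721 + 2*I*√23613) = 85169/(96721 + 2*I*√23613)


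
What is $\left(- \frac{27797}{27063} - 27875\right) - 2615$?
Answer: $- \frac{825178667}{27063} \approx -30491.0$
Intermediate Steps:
$\left(- \frac{27797}{27063} - 27875\right) - 2615 = - \frac{754408922}{27063} - 2615 = - \frac{825178667}{27063}$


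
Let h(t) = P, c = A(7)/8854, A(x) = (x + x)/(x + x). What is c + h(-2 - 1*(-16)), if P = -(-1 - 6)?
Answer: 61979/8854 ≈ 7.0001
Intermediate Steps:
A(x) = 1 (A(x) = (2*x)/((2*x)) = (2*x)*(1/(2*x)) = 1)
P = 7 (P = -1*(-7) = 7)
c = 1/8854 ≈ 0.00011294
h(t) = 7
c + h(-2 - 1*(-16)) = 1/8854 + 7 = 61979/8854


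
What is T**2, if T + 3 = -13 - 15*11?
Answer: 32761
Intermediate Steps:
T = -181 (T = -3 + (-13 - 15*11) = -3 + (-13 - 165) = -3 - 178 = -181)
T**2 = (-181)**2 = 32761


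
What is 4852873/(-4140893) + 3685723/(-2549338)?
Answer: -27633798118713/10556535878834 ≈ -2.6177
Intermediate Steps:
4852873/(-4140893) + 3685723/(-2549338) = 4852873*(-1/4140893) + 3685723*(-1/2549338) = -4852873/4140893 - 3685723/2549338 = -27633798118713/10556535878834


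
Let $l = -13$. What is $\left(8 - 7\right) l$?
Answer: $-13$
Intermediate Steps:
$\left(8 - 7\right) l = \left(8 - 7\right) \left(-13\right) = 1 \left(-13\right) = -13$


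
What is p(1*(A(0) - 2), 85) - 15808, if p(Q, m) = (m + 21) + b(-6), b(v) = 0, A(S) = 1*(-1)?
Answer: -15702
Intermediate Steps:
A(S) = -1
p(Q, m) = 21 + m (p(Q, m) = (m + 21) + 0 = (21 + m) + 0 = 21 + m)
p(1*(A(0) - 2), 85) - 15808 = (21 + 85) - 15808 = 106 - 15808 = -15702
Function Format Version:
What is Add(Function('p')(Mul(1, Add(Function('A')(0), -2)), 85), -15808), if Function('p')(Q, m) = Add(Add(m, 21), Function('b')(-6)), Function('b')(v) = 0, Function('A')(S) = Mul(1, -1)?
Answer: -15702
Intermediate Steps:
Function('A')(S) = -1
Function('p')(Q, m) = Add(21, m) (Function('p')(Q, m) = Add(Add(m, 21), 0) = Add(Add(21, m), 0) = Add(21, m))
Add(Function('p')(Mul(1, Add(Function('A')(0), -2)), 85), -15808) = Add(Add(21, 85), -15808) = Add(106, -15808) = -15702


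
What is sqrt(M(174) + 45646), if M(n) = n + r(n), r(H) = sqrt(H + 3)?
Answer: sqrt(45820 + sqrt(177)) ≈ 214.09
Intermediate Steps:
r(H) = sqrt(3 + H)
M(n) = n + sqrt(3 + n)
sqrt(M(174) + 45646) = sqrt((174 + sqrt(3 + 174)) + 45646) = sqrt((174 + sqrt(177)) + 45646) = sqrt(45820 + sqrt(177))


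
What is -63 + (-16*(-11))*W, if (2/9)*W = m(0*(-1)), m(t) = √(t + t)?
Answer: -63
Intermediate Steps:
m(t) = √2*√t (m(t) = √(2*t) = √2*√t)
W = 0 (W = 9*(√2*√(0*(-1)))/2 = 9*(√2*√0)/2 = 9*(√2*0)/2 = (9/2)*0 = 0)
-63 + (-16*(-11))*W = -63 - 16*(-11)*0 = -63 + 176*0 = -63 + 0 = -63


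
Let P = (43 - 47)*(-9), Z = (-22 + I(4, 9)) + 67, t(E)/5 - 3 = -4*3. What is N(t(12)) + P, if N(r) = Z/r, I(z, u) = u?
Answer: 174/5 ≈ 34.800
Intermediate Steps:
t(E) = -45 (t(E) = 15 + 5*(-4*3) = 15 + 5*(-12) = 15 - 60 = -45)
Z = 54 (Z = (-22 + 9) + 67 = -13 + 67 = 54)
N(r) = 54/r
P = 36 (P = -4*(-9) = 36)
N(t(12)) + P = 54/(-45) + 36 = 54*(-1/45) + 36 = -6/5 + 36 = 174/5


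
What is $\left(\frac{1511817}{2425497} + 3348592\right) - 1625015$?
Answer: $\frac{1393510784862}{808499} \approx 1.7236 \cdot 10^{6}$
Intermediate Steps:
$\left(\frac{1511817}{2425497} + 3348592\right) - 1625015 = \left(1511817 \cdot \frac{1}{2425497} + 3348592\right) - 1625015 = \left(\frac{503939}{808499} + 3348592\right) - 1625015 = \frac{2707333787347}{808499} - 1625015 = \frac{1393510784862}{808499}$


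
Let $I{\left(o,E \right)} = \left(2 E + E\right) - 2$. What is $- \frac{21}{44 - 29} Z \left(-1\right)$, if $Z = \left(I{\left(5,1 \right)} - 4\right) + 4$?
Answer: $\frac{7}{5} \approx 1.4$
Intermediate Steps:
$I{\left(o,E \right)} = -2 + 3 E$ ($I{\left(o,E \right)} = 3 E - 2 = -2 + 3 E$)
$Z = 1$ ($Z = \left(\left(-2 + 3 \cdot 1\right) - 4\right) + 4 = \left(\left(-2 + 3\right) - 4\right) + 4 = \left(1 - 4\right) + 4 = -3 + 4 = 1$)
$- \frac{21}{44 - 29} Z \left(-1\right) = - \frac{21}{44 - 29} \cdot 1 \left(-1\right) = - \frac{21}{15} \left(-1\right) = \left(-21\right) \frac{1}{15} \left(-1\right) = \left(- \frac{7}{5}\right) \left(-1\right) = \frac{7}{5}$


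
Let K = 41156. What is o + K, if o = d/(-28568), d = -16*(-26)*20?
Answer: 146967036/3571 ≈ 41156.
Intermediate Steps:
d = 8320 (d = 416*20 = 8320)
o = -1040/3571 (o = 8320/(-28568) = 8320*(-1/28568) = -1040/3571 ≈ -0.29123)
o + K = -1040/3571 + 41156 = 146967036/3571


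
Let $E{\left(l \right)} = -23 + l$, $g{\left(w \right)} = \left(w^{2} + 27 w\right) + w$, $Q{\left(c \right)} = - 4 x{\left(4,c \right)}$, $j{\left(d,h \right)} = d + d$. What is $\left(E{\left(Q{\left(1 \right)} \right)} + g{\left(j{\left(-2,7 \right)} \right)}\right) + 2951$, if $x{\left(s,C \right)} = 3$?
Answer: $2820$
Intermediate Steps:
$j{\left(d,h \right)} = 2 d$
$Q{\left(c \right)} = -12$ ($Q{\left(c \right)} = \left(-4\right) 3 = -12$)
$g{\left(w \right)} = w^{2} + 28 w$
$\left(E{\left(Q{\left(1 \right)} \right)} + g{\left(j{\left(-2,7 \right)} \right)}\right) + 2951 = \left(\left(-23 - 12\right) + 2 \left(-2\right) \left(28 + 2 \left(-2\right)\right)\right) + 2951 = \left(-35 - 4 \left(28 - 4\right)\right) + 2951 = \left(-35 - 96\right) + 2951 = -131 + 2951 = 2820$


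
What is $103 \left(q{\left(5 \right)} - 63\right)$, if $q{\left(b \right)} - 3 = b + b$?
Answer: $-5150$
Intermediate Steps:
$q{\left(b \right)} = 3 + 2 b$ ($q{\left(b \right)} = 3 + \left(b + b\right) = 3 + 2 b$)
$103 \left(q{\left(5 \right)} - 63\right) = 103 \left(\left(3 + 2 \cdot 5\right) - 63\right) = 103 \left(\left(3 + 10\right) - 63\right) = 103 \left(13 - 63\right) = 103 \left(-50\right) = -5150$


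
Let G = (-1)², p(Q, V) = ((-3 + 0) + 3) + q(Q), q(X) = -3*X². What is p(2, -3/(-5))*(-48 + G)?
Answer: 564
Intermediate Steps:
p(Q, V) = -3*Q² (p(Q, V) = ((-3 + 0) + 3) - 3*Q² = (-3 + 3) - 3*Q² = 0 - 3*Q² = -3*Q²)
G = 1
p(2, -3/(-5))*(-48 + G) = (-3*2²)*(-48 + 1) = -3*4*(-47) = -12*(-47) = 564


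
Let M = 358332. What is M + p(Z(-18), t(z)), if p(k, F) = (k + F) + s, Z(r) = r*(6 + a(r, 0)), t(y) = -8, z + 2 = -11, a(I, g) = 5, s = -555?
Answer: 357571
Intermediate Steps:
z = -13 (z = -2 - 11 = -13)
Z(r) = 11*r (Z(r) = r*(6 + 5) = r*11 = 11*r)
p(k, F) = -555 + F + k (p(k, F) = (k + F) - 555 = (F + k) - 555 = -555 + F + k)
M + p(Z(-18), t(z)) = 358332 + (-555 - 8 + 11*(-18)) = 358332 + (-555 - 8 - 198) = 358332 - 761 = 357571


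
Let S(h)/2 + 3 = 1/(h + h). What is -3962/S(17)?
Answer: 67354/101 ≈ 666.87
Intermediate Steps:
S(h) = -6 + 1/h (S(h) = -6 + 2/(h + h) = -6 + 2/((2*h)) = -6 + 2*(1/(2*h)) = -6 + 1/h)
-3962/S(17) = -3962/(-6 + 1/17) = -3962/(-101/17) = -3962*(-17/101) = 67354/101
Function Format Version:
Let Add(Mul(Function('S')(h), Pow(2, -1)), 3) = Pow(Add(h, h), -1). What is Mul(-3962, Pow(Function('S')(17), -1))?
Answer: Rational(67354, 101) ≈ 666.87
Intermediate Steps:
Function('S')(h) = Add(-6, Pow(h, -1)) (Function('S')(h) = Add(-6, Mul(2, Pow(Add(h, h), -1))) = Add(-6, Mul(2, Pow(Mul(2, h), -1))) = Add(-6, Mul(2, Mul(Rational(1, 2), Pow(h, -1)))) = Add(-6, Pow(h, -1)))
Mul(-3962, Pow(Function('S')(17), -1)) = Mul(-3962, Pow(Add(-6, Pow(17, -1)), -1)) = Mul(-3962, Pow(Add(-6, Rational(1, 17)), -1)) = Mul(-3962, Pow(Rational(-101, 17), -1)) = Mul(-3962, Rational(-17, 101)) = Rational(67354, 101)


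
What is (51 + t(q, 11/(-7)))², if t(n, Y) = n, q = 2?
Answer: 2809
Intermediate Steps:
(51 + t(q, 11/(-7)))² = (51 + 2)² = 53² = 2809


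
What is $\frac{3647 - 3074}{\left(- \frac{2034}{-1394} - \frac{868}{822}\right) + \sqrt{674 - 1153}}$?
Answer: $\frac{18957010158999}{39321678569752} - \frac{47022295016997 i \sqrt{479}}{39321678569752} \approx 0.4821 - 26.172 i$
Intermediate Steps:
$\frac{3647 - 3074}{\left(- \frac{2034}{-1394} - \frac{868}{822}\right) + \sqrt{674 - 1153}} = \frac{573}{\left(\left(-2034\right) \left(- \frac{1}{1394}\right) - \frac{434}{411}\right) + \sqrt{-479}} = \frac{573}{\left(\frac{1017}{697} - \frac{434}{411}\right) + i \sqrt{479}} = \frac{573}{\frac{115489}{286467} + i \sqrt{479}}$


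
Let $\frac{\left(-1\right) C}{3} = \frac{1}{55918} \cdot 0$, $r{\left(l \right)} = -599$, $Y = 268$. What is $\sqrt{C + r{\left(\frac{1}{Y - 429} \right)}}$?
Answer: $i \sqrt{599} \approx 24.474 i$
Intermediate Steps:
$C = 0$ ($C = - 3 \cdot \frac{1}{55918} \cdot 0 = \left(-3\right) 0 = 0$)
$\sqrt{C + r{\left(\frac{1}{Y - 429} \right)}} = \sqrt{0 - 599} = \sqrt{-599} = i \sqrt{599}$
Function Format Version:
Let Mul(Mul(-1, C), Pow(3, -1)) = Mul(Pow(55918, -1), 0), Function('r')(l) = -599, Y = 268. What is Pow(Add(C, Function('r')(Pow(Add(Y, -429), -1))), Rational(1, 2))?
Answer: Mul(I, Pow(599, Rational(1, 2))) ≈ Mul(24.474, I)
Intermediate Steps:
C = 0 (C = Mul(-3, Mul(Pow(55918, -1), 0)) = Mul(-3, Mul(Rational(1, 55918), 0)) = Mul(-3, 0) = 0)
Pow(Add(C, Function('r')(Pow(Add(Y, -429), -1))), Rational(1, 2)) = Pow(Add(0, -599), Rational(1, 2)) = Pow(-599, Rational(1, 2)) = Mul(I, Pow(599, Rational(1, 2)))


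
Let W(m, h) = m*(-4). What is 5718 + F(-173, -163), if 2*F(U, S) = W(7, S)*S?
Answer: 8000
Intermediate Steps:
W(m, h) = -4*m
F(U, S) = -14*S (F(U, S) = ((-4*7)*S)/2 = (-28*S)/2 = -14*S)
5718 + F(-173, -163) = 5718 - 14*(-163) = 5718 + 2282 = 8000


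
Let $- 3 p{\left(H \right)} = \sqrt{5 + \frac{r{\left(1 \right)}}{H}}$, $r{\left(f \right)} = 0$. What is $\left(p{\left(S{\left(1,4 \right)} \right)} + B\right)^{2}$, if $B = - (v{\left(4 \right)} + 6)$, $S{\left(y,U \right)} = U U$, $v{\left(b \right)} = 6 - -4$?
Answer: $\frac{\left(48 + \sqrt{5}\right)^{2}}{9} \approx 280.41$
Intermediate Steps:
$v{\left(b \right)} = 10$ ($v{\left(b \right)} = 6 + 4 = 10$)
$S{\left(y,U \right)} = U^{2}$
$p{\left(H \right)} = - \frac{\sqrt{5}}{3}$ ($p{\left(H \right)} = - \frac{\sqrt{5 + \frac{0}{H}}}{3} = - \frac{\sqrt{5 + 0}}{3} = - \frac{\sqrt{5}}{3}$)
$B = -16$ ($B = - (10 + 6) = \left(-1\right) 16 = -16$)
$\left(p{\left(S{\left(1,4 \right)} \right)} + B\right)^{2} = \left(- \frac{\sqrt{5}}{3} - 16\right)^{2} = \left(-16 - \frac{\sqrt{5}}{3}\right)^{2}$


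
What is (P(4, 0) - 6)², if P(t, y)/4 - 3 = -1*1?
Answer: 4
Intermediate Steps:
P(t, y) = 8 (P(t, y) = 12 + 4*(-1*1) = 12 + 4*(-1) = 12 - 4 = 8)
(P(4, 0) - 6)² = (8 - 6)² = 2² = 4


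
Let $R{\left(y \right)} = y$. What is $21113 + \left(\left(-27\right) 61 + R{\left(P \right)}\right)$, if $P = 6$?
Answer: $19472$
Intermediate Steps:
$21113 + \left(\left(-27\right) 61 + R{\left(P \right)}\right) = 21113 + \left(\left(-27\right) 61 + 6\right) = 21113 + \left(-1647 + 6\right) = 21113 - 1641 = 19472$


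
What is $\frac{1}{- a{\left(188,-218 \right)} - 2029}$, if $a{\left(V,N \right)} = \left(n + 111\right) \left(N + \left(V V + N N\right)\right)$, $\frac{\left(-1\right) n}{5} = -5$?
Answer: $- \frac{1}{11242429} \approx -8.8949 \cdot 10^{-8}$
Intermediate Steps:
$n = 25$ ($n = \left(-5\right) \left(-5\right) = 25$)
$a{\left(V,N \right)} = 136 N + 136 N^{2} + 136 V^{2}$ ($a{\left(V,N \right)} = \left(25 + 111\right) \left(N + \left(V V + N N\right)\right) = 136 \left(N + \left(V^{2} + N^{2}\right)\right) = 136 \left(N + \left(N^{2} + V^{2}\right)\right) = 136 \left(N + N^{2} + V^{2}\right) = 136 N + 136 N^{2} + 136 V^{2}$)
$\frac{1}{- a{\left(188,-218 \right)} - 2029} = \frac{1}{- (136 \left(-218\right) + 136 \left(-218\right)^{2} + 136 \cdot 188^{2}) - 2029} = \frac{1}{- (-29648 + 136 \cdot 47524 + 136 \cdot 35344) - 2029} = \frac{1}{- (-29648 + 6463264 + 4806784) - 2029} = \frac{1}{\left(-1\right) 11240400 - 2029} = \frac{1}{-11240400 - 2029} = \frac{1}{-11242429} = - \frac{1}{11242429}$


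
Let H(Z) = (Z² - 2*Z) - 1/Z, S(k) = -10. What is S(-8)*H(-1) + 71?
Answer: 31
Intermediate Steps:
H(Z) = Z² - 1/Z - 2*Z
S(-8)*H(-1) + 71 = -10*(-1 + (-1)²*(-2 - 1))/(-1) + 71 = -(-10)*(-1 + 1*(-3)) + 71 = -(-10)*(-1 - 3) + 71 = -(-10)*(-4) + 71 = -10*4 + 71 = -40 + 71 = 31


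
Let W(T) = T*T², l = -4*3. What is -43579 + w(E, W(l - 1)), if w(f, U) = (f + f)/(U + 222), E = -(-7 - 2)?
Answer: -86068543/1975 ≈ -43579.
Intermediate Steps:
l = -12
E = 9 (E = -1*(-9) = 9)
W(T) = T³
w(f, U) = 2*f/(222 + U) (w(f, U) = (2*f)/(222 + U) = 2*f/(222 + U))
-43579 + w(E, W(l - 1)) = -43579 + 2*9/(222 + (-12 - 1)³) = -43579 + 2*9/(222 + (-13)³) = -43579 + 2*9/(222 - 2197) = -43579 + 2*9/(-1975) = -43579 + 2*9*(-1/1975) = -43579 - 18/1975 = -86068543/1975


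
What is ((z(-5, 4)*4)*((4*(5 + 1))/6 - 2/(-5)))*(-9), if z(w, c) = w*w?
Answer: -3960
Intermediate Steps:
z(w, c) = w**2
((z(-5, 4)*4)*((4*(5 + 1))/6 - 2/(-5)))*(-9) = (((-5)**2*4)*((4*(5 + 1))/6 - 2/(-5)))*(-9) = ((25*4)*((4*6)*(1/6) - 2*(-1/5)))*(-9) = (100*(24*(1/6) + 2/5))*(-9) = (100*(4 + 2/5))*(-9) = (100*(22/5))*(-9) = 440*(-9) = -3960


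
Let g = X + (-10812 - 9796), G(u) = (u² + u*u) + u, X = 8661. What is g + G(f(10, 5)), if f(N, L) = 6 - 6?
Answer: -11947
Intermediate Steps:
f(N, L) = 0
G(u) = u + 2*u² (G(u) = (u² + u²) + u = 2*u² + u = u + 2*u²)
g = -11947 (g = 8661 + (-10812 - 9796) = 8661 - 20608 = -11947)
g + G(f(10, 5)) = -11947 + 0*(1 + 2*0) = -11947 + 0*(1 + 0) = -11947 + 0*1 = -11947 + 0 = -11947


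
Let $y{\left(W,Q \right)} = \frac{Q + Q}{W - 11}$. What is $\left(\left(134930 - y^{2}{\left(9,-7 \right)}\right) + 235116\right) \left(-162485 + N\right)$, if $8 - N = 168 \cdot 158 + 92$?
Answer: $-69971242661$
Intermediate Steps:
$y{\left(W,Q \right)} = \frac{2 Q}{-11 + W}$
$N = -26628$ ($N = 8 - \left(168 \cdot 158 + 92\right) = 8 - \left(26544 + 92\right) = 8 - 26636 = -26628$)
$\left(\left(134930 - y^{2}{\left(9,-7 \right)}\right) + 235116\right) \left(-162485 + N\right) = \left(\left(134930 - \left(2 \left(-7\right) \frac{1}{-11 + 9}\right)^{2}\right) + 235116\right) \left(-162485 - 26628\right) = \left(\left(134930 - \left(2 \left(-7\right) \frac{1}{-2}\right)^{2}\right) + 235116\right) \left(-189113\right) = \left(\left(134930 - \left(2 \left(-7\right) \left(- \frac{1}{2}\right)\right)^{2}\right) + 235116\right) \left(-189113\right) = \left(\left(134930 - 7^{2}\right) + 235116\right) \left(-189113\right) = \left(\left(134930 - 49\right) + 235116\right) \left(-189113\right) = \left(134881 + 235116\right) \left(-189113\right) = 369997 \left(-189113\right) = -69971242661$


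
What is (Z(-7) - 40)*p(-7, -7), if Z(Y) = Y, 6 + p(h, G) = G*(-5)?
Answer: -1363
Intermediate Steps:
p(h, G) = -6 - 5*G (p(h, G) = -6 + G*(-5) = -6 - 5*G)
(Z(-7) - 40)*p(-7, -7) = (-7 - 40)*(-6 - 5*(-7)) = -47*(-6 + 35) = -47*29 = -1363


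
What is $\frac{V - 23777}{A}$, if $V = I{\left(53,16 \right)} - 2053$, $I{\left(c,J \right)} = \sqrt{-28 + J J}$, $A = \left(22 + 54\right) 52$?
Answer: $- \frac{12915}{1976} + \frac{\sqrt{57}}{1976} \approx -6.5321$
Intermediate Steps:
$A = 3952$ ($A = 76 \cdot 52 = 3952$)
$I{\left(c,J \right)} = \sqrt{-28 + J^{2}}$
$V = -2053 + 2 \sqrt{57}$ ($V = \sqrt{-28 + 16^{2}} - 2053 = \sqrt{-28 + 256} - 2053 = \sqrt{228} - 2053 = 2 \sqrt{57} - 2053 = -2053 + 2 \sqrt{57} \approx -2037.9$)
$\frac{V - 23777}{A} = \frac{\left(-2053 + 2 \sqrt{57}\right) - 23777}{3952} = \left(\left(-2053 + 2 \sqrt{57}\right) - 23777\right) \frac{1}{3952} = \left(-25830 + 2 \sqrt{57}\right) \frac{1}{3952} = - \frac{12915}{1976} + \frac{\sqrt{57}}{1976}$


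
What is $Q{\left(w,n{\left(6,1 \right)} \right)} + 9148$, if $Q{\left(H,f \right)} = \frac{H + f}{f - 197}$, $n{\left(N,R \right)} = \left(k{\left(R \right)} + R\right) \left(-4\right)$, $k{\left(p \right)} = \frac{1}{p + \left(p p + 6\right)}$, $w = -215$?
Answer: $\frac{3687083}{403} \approx 9149.1$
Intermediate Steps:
$k{\left(p \right)} = \frac{1}{6 + p + p^{2}}$ ($k{\left(p \right)} = \frac{1}{p + \left(p^{2} + 6\right)} = \frac{1}{p + \left(6 + p^{2}\right)} = \frac{1}{6 + p + p^{2}}$)
$n{\left(N,R \right)} = - 4 R - \frac{4}{6 + R + R^{2}}$ ($n{\left(N,R \right)} = \left(\frac{1}{6 + R + R^{2}} + R\right) \left(-4\right) = \left(R + \frac{1}{6 + R + R^{2}}\right) \left(-4\right) = - 4 R - \frac{4}{6 + R + R^{2}}$)
$Q{\left(H,f \right)} = \frac{H + f}{-197 + f}$
$Q{\left(w,n{\left(6,1 \right)} \right)} + 9148 = \frac{-215 + \frac{4 \left(-1 - 1 \left(6 + 1 + 1^{2}\right)\right)}{6 + 1 + 1^{2}}}{-197 + \frac{4 \left(-1 - 1 \left(6 + 1 + 1^{2}\right)\right)}{6 + 1 + 1^{2}}} + 9148 = \frac{-215 + \frac{4 \left(-1 - 1 \left(6 + 1 + 1\right)\right)}{6 + 1 + 1}}{-197 + \frac{4 \left(-1 - 1 \left(6 + 1 + 1\right)\right)}{6 + 1 + 1}} + 9148 = \frac{-215 + \frac{4 \left(-1 - 1 \cdot 8\right)}{8}}{-197 + \frac{4 \left(-1 - 1 \cdot 8\right)}{8}} + 9148 = \frac{-215 + 4 \cdot \frac{1}{8} \left(-1 - 8\right)}{-197 + 4 \cdot \frac{1}{8} \left(-1 - 8\right)} + 9148 = \frac{-215 + 4 \cdot \frac{1}{8} \left(-9\right)}{-197 + 4 \cdot \frac{1}{8} \left(-9\right)} + 9148 = \frac{-215 - \frac{9}{2}}{-197 - \frac{9}{2}} + 9148 = \frac{1}{- \frac{403}{2}} \left(- \frac{439}{2}\right) + 9148 = \left(- \frac{2}{403}\right) \left(- \frac{439}{2}\right) + 9148 = \frac{439}{403} + 9148 = \frac{3687083}{403}$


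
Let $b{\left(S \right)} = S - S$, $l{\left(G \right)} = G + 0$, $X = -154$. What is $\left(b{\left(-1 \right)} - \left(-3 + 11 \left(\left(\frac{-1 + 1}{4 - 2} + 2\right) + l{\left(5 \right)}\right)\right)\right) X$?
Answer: $11396$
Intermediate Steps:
$l{\left(G \right)} = G$
$b{\left(S \right)} = 0$
$\left(b{\left(-1 \right)} - \left(-3 + 11 \left(\left(\frac{-1 + 1}{4 - 2} + 2\right) + l{\left(5 \right)}\right)\right)\right) X = \left(0 + \left(3 - 11 \left(\left(\frac{-1 + 1}{4 - 2} + 2\right) + 5\right)\right)\right) \left(-154\right) = \left(0 + \left(3 - 11 \left(\left(\frac{0}{2} + 2\right) + 5\right)\right)\right) \left(-154\right) = \left(0 + \left(3 - 11 \left(\left(0 \cdot \frac{1}{2} + 2\right) + 5\right)\right)\right) \left(-154\right) = \left(0 + \left(3 - 11 \left(\left(0 + 2\right) + 5\right)\right)\right) \left(-154\right) = \left(0 + \left(3 - 11 \left(2 + 5\right)\right)\right) \left(-154\right) = \left(0 + \left(3 - 77\right)\right) \left(-154\right) = \left(0 - 74\right) \left(-154\right) = \left(-74\right) \left(-154\right) = 11396$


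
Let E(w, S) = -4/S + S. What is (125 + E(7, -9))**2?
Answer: 1098304/81 ≈ 13559.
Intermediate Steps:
E(w, S) = S - 4/S
(125 + E(7, -9))**2 = (125 + (-9 - 4/(-9)))**2 = (125 + (-9 - 4*(-1/9)))**2 = (125 + (-9 + 4/9))**2 = (125 - 77/9)**2 = (1048/9)**2 = 1098304/81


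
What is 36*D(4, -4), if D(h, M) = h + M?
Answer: 0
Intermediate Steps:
D(h, M) = M + h
36*D(4, -4) = 36*(-4 + 4) = 36*0 = 0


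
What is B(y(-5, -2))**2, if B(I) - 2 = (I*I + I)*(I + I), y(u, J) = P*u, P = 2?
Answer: 3232804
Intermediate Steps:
y(u, J) = 2*u
B(I) = 2 + 2*I*(I + I**2) (B(I) = 2 + (I*I + I)*(I + I) = 2 + (I**2 + I)*(2*I) = 2 + (I + I**2)*(2*I) = 2 + 2*I*(I + I**2))
B(y(-5, -2))**2 = (2 + 2*(2*(-5))**2 + 2*(2*(-5))**3)**2 = (2 + 2*(-10)**2 + 2*(-10)**3)**2 = (2 + 2*100 + 2*(-1000))**2 = (2 + 200 - 2000)**2 = (-1798)**2 = 3232804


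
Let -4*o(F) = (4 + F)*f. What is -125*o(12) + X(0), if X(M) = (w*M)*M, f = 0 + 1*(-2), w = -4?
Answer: -1000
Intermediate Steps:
f = -2 (f = 0 - 2 = -2)
o(F) = 2 + F/2 (o(F) = -(4 + F)*(-2)/4 = -(-8 - 2*F)/4 = 2 + F/2)
X(M) = -4*M² (X(M) = (-4*M)*M = -4*M²)
-125*o(12) + X(0) = -125*(2 + (½)*12) - 4*0² = -125*(2 + 6) - 4*0 = -125*8 + 0 = -1000 + 0 = -1000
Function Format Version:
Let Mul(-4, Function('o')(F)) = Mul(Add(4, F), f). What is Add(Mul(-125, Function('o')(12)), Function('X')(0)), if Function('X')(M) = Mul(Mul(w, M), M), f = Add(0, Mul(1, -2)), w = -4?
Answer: -1000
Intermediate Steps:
f = -2 (f = Add(0, -2) = -2)
Function('o')(F) = Add(2, Mul(Rational(1, 2), F)) (Function('o')(F) = Mul(Rational(-1, 4), Mul(Add(4, F), -2)) = Mul(Rational(-1, 4), Add(-8, Mul(-2, F))) = Add(2, Mul(Rational(1, 2), F)))
Function('X')(M) = Mul(-4, Pow(M, 2)) (Function('X')(M) = Mul(Mul(-4, M), M) = Mul(-4, Pow(M, 2)))
Add(Mul(-125, Function('o')(12)), Function('X')(0)) = Add(Mul(-125, Add(2, Mul(Rational(1, 2), 12))), Mul(-4, Pow(0, 2))) = Add(Mul(-125, Add(2, 6)), Mul(-4, 0)) = Add(Mul(-125, 8), 0) = Add(-1000, 0) = -1000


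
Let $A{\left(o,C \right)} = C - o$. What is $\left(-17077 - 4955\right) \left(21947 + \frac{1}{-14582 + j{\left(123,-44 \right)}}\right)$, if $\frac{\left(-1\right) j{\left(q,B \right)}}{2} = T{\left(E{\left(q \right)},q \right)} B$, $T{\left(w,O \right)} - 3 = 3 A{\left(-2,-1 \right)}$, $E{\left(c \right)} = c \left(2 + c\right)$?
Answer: $- \frac{3397809597192}{7027} \approx -4.8354 \cdot 10^{8}$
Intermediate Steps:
$T{\left(w,O \right)} = 6$ ($T{\left(w,O \right)} = 3 + 3 \left(-1 - -2\right) = 3 + 3 \left(-1 + 2\right) = 3 + 3 \cdot 1 = 3 + 3 = 6$)
$j{\left(q,B \right)} = - 12 B$ ($j{\left(q,B \right)} = - 2 \cdot 6 B = - 12 B$)
$\left(-17077 - 4955\right) \left(21947 + \frac{1}{-14582 + j{\left(123,-44 \right)}}\right) = \left(-17077 - 4955\right) \left(21947 + \frac{1}{-14582 - -528}\right) = - 22032 \left(21947 + \frac{1}{-14582 + 528}\right) = - 22032 \left(21947 + \frac{1}{-14054}\right) = - 22032 \left(21947 - \frac{1}{14054}\right) = \left(-22032\right) \frac{308443137}{14054} = - \frac{3397809597192}{7027}$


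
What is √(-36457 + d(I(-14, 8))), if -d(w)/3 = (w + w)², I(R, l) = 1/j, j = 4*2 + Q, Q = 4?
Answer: I*√1312455/6 ≈ 190.94*I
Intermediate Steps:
j = 12 (j = 4*2 + 4 = 8 + 4 = 12)
I(R, l) = 1/12
d(w) = -12*w² (d(w) = -3*(w + w)² = -3*4*w² = -12*w²)
√(-36457 + d(I(-14, 8))) = √(-36457 - 12*(1/12)²) = √(-36457 - 12*1/144) = √(-36457 - 1/12) = √(-437485/12) = I*√1312455/6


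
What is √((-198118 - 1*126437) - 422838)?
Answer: I*√747393 ≈ 864.52*I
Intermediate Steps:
√((-198118 - 1*126437) - 422838) = √((-198118 - 126437) - 422838) = √(-324555 - 422838) = √(-747393) = I*√747393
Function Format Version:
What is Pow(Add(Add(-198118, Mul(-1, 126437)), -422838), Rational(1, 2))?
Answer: Mul(I, Pow(747393, Rational(1, 2))) ≈ Mul(864.52, I)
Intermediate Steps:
Pow(Add(Add(-198118, Mul(-1, 126437)), -422838), Rational(1, 2)) = Pow(Add(Add(-198118, -126437), -422838), Rational(1, 2)) = Pow(Add(-324555, -422838), Rational(1, 2)) = Pow(-747393, Rational(1, 2)) = Mul(I, Pow(747393, Rational(1, 2)))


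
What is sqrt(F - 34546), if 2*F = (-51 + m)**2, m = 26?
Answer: I*sqrt(136934)/2 ≈ 185.02*I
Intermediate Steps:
F = 625/2 (F = (-51 + 26)**2/2 = (1/2)*(-25)**2 = (1/2)*625 = 625/2 ≈ 312.50)
sqrt(F - 34546) = sqrt(625/2 - 34546) = sqrt(-68467/2) = I*sqrt(136934)/2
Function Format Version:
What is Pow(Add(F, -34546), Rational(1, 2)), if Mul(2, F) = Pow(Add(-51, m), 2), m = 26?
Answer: Mul(Rational(1, 2), I, Pow(136934, Rational(1, 2))) ≈ Mul(185.02, I)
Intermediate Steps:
F = Rational(625, 2) (F = Mul(Rational(1, 2), Pow(Add(-51, 26), 2)) = Mul(Rational(1, 2), Pow(-25, 2)) = Mul(Rational(1, 2), 625) = Rational(625, 2) ≈ 312.50)
Pow(Add(F, -34546), Rational(1, 2)) = Pow(Add(Rational(625, 2), -34546), Rational(1, 2)) = Pow(Rational(-68467, 2), Rational(1, 2)) = Mul(Rational(1, 2), I, Pow(136934, Rational(1, 2)))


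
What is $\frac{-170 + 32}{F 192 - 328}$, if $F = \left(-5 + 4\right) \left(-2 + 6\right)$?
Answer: $\frac{69}{548} \approx 0.12591$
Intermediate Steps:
$F = -4$ ($F = \left(-1\right) 4 = -4$)
$\frac{-170 + 32}{F 192 - 328} = \frac{-170 + 32}{\left(-4\right) 192 - 328} = - \frac{138}{-768 - 328} = - \frac{138}{-1096} = \left(-138\right) \left(- \frac{1}{1096}\right) = \frac{69}{548}$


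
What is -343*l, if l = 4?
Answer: -1372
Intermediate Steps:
-343*l = -343*4 = -1372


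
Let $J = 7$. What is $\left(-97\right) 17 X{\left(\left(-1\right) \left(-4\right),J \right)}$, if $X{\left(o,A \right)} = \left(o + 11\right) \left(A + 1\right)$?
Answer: $-197880$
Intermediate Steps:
$X{\left(o,A \right)} = \left(1 + A\right) \left(11 + o\right)$ ($X{\left(o,A \right)} = \left(11 + o\right) \left(1 + A\right) = \left(1 + A\right) \left(11 + o\right)$)
$\left(-97\right) 17 X{\left(\left(-1\right) \left(-4\right),J \right)} = \left(-97\right) 17 \left(11 - -4 + 11 \cdot 7 + 7 \left(\left(-1\right) \left(-4\right)\right)\right) = - 1649 \left(11 + 4 + 77 + 7 \cdot 4\right) = - 1649 \left(11 + 4 + 77 + 28\right) = \left(-1649\right) 120 = -197880$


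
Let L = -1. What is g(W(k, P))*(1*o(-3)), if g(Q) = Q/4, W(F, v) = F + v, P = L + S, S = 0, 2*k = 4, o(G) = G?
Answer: -¾ ≈ -0.75000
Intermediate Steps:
k = 2 (k = (½)*4 = 2)
P = -1 (P = -1 + 0 = -1)
g(Q) = Q/4 (g(Q) = Q*(¼) = Q/4)
g(W(k, P))*(1*o(-3)) = ((2 - 1)/4)*(1*(-3)) = ((¼)*1)*(-3) = (¼)*(-3) = -¾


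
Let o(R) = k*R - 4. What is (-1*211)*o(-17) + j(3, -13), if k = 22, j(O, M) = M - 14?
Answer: 79731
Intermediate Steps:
j(O, M) = -14 + M
o(R) = -4 + 22*R (o(R) = 22*R - 4 = -4 + 22*R)
(-1*211)*o(-17) + j(3, -13) = (-1*211)*(-4 + 22*(-17)) + (-14 - 13) = -211*(-4 - 374) - 27 = -211*(-378) - 27 = 79758 - 27 = 79731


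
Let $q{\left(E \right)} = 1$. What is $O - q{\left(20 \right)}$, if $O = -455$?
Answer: $-456$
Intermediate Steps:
$O - q{\left(20 \right)} = -455 - 1 = -456$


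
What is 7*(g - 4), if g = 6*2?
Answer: 56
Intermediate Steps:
g = 12
7*(g - 4) = 7*(12 - 4) = 7*8 = 56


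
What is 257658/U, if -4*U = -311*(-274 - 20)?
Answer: -171772/15239 ≈ -11.272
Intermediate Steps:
U = -45717/2 (U = -(-311)*(-274 - 20)/4 = -(-311)*(-294)/4 = -¼*91434 = -45717/2 ≈ -22859.)
257658/U = 257658/(-45717/2) = 257658*(-2/45717) = -171772/15239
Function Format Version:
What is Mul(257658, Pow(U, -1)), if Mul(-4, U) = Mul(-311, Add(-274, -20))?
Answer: Rational(-171772, 15239) ≈ -11.272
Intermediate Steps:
U = Rational(-45717, 2) (U = Mul(Rational(-1, 4), Mul(-311, Add(-274, -20))) = Mul(Rational(-1, 4), Mul(-311, -294)) = Mul(Rational(-1, 4), 91434) = Rational(-45717, 2) ≈ -22859.)
Mul(257658, Pow(U, -1)) = Mul(257658, Pow(Rational(-45717, 2), -1)) = Mul(257658, Rational(-2, 45717)) = Rational(-171772, 15239)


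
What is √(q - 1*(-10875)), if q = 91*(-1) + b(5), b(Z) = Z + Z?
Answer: √10794 ≈ 103.89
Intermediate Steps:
b(Z) = 2*Z
q = -81 (q = 91*(-1) + 2*5 = -91 + 10 = -81)
√(q - 1*(-10875)) = √(-81 - 1*(-10875)) = √(-81 + 10875) = √10794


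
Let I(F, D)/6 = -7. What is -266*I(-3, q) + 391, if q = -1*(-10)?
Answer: 11563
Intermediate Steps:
q = 10
I(F, D) = -42 (I(F, D) = 6*(-7) = -42)
-266*I(-3, q) + 391 = -266*(-42) + 391 = 11172 + 391 = 11563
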